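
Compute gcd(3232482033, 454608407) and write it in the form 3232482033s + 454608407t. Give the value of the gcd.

11

Repeated division:
3232482033 = 7*454608407 + 50223184
454608407 = 9*50223184 + 2599751
50223184 = 19*2599751 + 827915
2599751 = 3*827915 + 116006
827915 = 7*116006 + 15873
116006 = 7*15873 + 4895
15873 = 3*4895 + 1188
4895 = 4*1188 + 143
1188 = 8*143 + 44
143 = 3*44 + 11
44 = 4*11 + 0
gcd(3232482033, 454608407) = 11.
Working backward:
11 = 143 − 3·44
11 = −3·1188 + 25·143
11 = 25·4895 − 103·1188
11 = −103·15873 + 334·4895
11 = 334·116006 − 2441·15873
11 = −2441·827915 + 17421·116006
11 = 17421·2599751 − 54704·827915
11 = −54704·50223184 + 1056797·2599751
11 = 1056797·454608407 − 9565877·50223184
11 = −9565877·3232482033 + 68017936·454608407
So 11 = (-9565877)·3232482033 + (68017936)·454608407.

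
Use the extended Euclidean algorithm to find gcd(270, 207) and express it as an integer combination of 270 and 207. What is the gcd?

Apply Euclid's algorithm to 270 and 207:
270 = 1*207 + 63
207 = 3*63 + 18
63 = 3*18 + 9
18 = 2*9 + 0
gcd(270, 207) = 9.
Working backward:
9 = 63 − 3·18
9 = −3·207 + 10·63
9 = 10·270 − 13·207
So 9 = (10)·270 + (-13)·207.

9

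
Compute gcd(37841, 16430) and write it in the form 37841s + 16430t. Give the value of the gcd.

1

Apply Euclid's algorithm to 37841 and 16430:
37841 = 2×16430 + 4981
16430 = 3×4981 + 1487
4981 = 3×1487 + 520
1487 = 2×520 + 447
520 = 1×447 + 73
447 = 6×73 + 9
73 = 8×9 + 1
9 = 9×1 + 0
gcd(37841, 16430) = 1.
Working backward:
1 = 73 − 8·9
1 = −8·447 + 49·73
1 = 49·520 − 57·447
1 = −57·1487 + 163·520
1 = 163·4981 − 546·1487
1 = −546·16430 + 1801·4981
1 = 1801·37841 − 4148·16430
So 1 = (1801)·37841 + (-4148)·16430.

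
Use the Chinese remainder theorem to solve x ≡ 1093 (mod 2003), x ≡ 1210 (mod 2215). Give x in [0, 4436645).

4415705

Write x = 1093 + 2003·k. Then 2003·k ≡ 1210 − 1093 ≡ 117 (mod 2215).
Need 2003⁻¹ mod 2215. Extended Euclid on (2215, 2003):
2215 = 1*2003 + 212
2003 = 9*212 + 95
212 = 2*95 + 22
95 = 4*22 + 7
22 = 3*7 + 1
7 = 7*1 + 0
Back-substitute:
1 = 22 − 3·7
1 = −3·95 + 13·22
1 = 13·212 − 29·95
1 = −29·2003 + 274·212
1 = 274·2215 − 303·2003
2003⁻¹ ≡ 1912 (mod 2215), so k ≡ 1912·117 ≡ 2204 (mod 2215).
x = 1093 + 2003·2204 = 4415705.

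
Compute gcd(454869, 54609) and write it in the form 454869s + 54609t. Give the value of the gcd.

3

Euclidean algorithm:
454869 = 8·54609 + 17997
54609 = 3·17997 + 618
17997 = 29·618 + 75
618 = 8·75 + 18
75 = 4·18 + 3
18 = 6·3 + 0
gcd(454869, 54609) = 3.
Back-substituting:
3 = 75 − 4·18
3 = −4·618 + 33·75
3 = 33·17997 − 961·618
3 = −961·54609 + 2916·17997
3 = 2916·454869 − 24289·54609
So 3 = (2916)·454869 + (-24289)·54609.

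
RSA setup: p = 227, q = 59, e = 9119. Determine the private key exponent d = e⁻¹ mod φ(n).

φ(n) = (p−1)(q−1) = 226·58 = 13108.
Need d with 9119·d ≡ 1 (mod 13108). Apply the extended Euclidean algorithm:
13108 = 1·9119 + 3989
9119 = 2·3989 + 1141
3989 = 3·1141 + 566
1141 = 2·566 + 9
566 = 62·9 + 8
9 = 1·8 + 1
8 = 8·1 + 0
Back-substitute:
1 = 9 − 8
1 = −566 + 63·9
1 = 63·1141 − 127·566
1 = −127·3989 + 444·1141
1 = 444·9119 − 1015·3989
1 = −1015·13108 + 1459·9119
So 9119·1459 ≡ 1 (mod 13108), hence d = 1459.

1459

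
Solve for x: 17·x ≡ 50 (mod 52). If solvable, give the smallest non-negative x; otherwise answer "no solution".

First find gcd(17, 52):
52 = 3*17 + 1
17 = 17*1 + 0
gcd = 1, so a unique solution mod 52 exists.
Back-substitute for the Bézout coefficients:
1 = 52 − 3·17
So 17·(-3) ≡ 1 (mod 52), giving 17⁻¹ ≡ 49.
x ≡ 17⁻¹·50 ≡ 49·50 ≡ 6 (mod 52).

6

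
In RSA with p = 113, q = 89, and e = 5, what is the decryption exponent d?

φ(n) = (p−1)(q−1) = 112·88 = 9856.
Need d with 5·d ≡ 1 (mod 9856). Apply the extended Euclidean algorithm:
9856 = 1971*5 + 1
5 = 5*1 + 0
Back-substitute:
1 = 9856 − 1971·5
So 5·(-1971) ≡ 1 (mod 9856), hence d ≡ -1971 ≡ 7885 (mod 9856).

7885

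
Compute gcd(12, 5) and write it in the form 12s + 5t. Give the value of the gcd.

1

Apply Euclid's algorithm to 12 and 5:
12 = 2*5 + 2
5 = 2*2 + 1
2 = 2*1 + 0
gcd(12, 5) = 1.
Express as a combination:
1 = 5 − 2·2
1 = −2·12 + 5·5
So 1 = (-2)·12 + (5)·5.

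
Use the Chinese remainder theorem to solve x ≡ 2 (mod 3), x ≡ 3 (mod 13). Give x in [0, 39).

Write x = 2 + 3·k. Then 3·k ≡ 3 − 2 ≡ 1 (mod 13).
Need 3⁻¹ mod 13. Extended Euclid on (13, 3):
13 = 4×3 + 1
3 = 3×1 + 0
Back-substitute:
1 = 13 − 4·3
3⁻¹ ≡ 9 (mod 13), so k ≡ 9·1 ≡ 9 (mod 13).
x = 2 + 3·9 = 29.

29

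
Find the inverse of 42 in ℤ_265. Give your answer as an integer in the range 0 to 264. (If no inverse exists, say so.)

gcd(265, 42) by repeated division:
265 = 6·42 + 13
42 = 3·13 + 3
13 = 4·3 + 1
3 = 3·1 + 0
Since gcd(42, 265) = 1, back-substitute to write 1 as a combination:
1 = 13 − 4·3
1 = −4·42 + 13·13
1 = 13·265 − 82·42
Hence 42⁻¹ ≡ -82 ≡ 183 (mod 265).

183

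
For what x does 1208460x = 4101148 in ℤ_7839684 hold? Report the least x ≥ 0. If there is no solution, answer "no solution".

no solution

gcd(1208460, 7839684):
7839684 = 6·1208460 + 588924
1208460 = 2·588924 + 30612
588924 = 19·30612 + 7296
30612 = 4·7296 + 1428
7296 = 5·1428 + 156
1428 = 9·156 + 24
156 = 6·24 + 12
24 = 2·12 + 0
gcd = 12, but 12 ∤ 4101148, so the congruence has no solution.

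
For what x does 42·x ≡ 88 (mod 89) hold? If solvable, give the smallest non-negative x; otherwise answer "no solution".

First find gcd(42, 89):
89 = 2×42 + 5
42 = 8×5 + 2
5 = 2×2 + 1
2 = 2×1 + 0
gcd = 1, so a unique solution mod 89 exists.
Back-substitute for the Bézout coefficients:
1 = 5 − 2·2
1 = −2·42 + 17·5
1 = 17·89 − 36·42
So 42·(-36) ≡ 1 (mod 89), giving 42⁻¹ ≡ 53.
x ≡ 42⁻¹·88 ≡ 53·88 ≡ 36 (mod 89).

36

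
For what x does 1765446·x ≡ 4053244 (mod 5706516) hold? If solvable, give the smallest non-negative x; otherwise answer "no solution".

gcd(1765446, 5706516):
5706516 = 3×1765446 + 410178
1765446 = 4×410178 + 124734
410178 = 3×124734 + 35976
124734 = 3×35976 + 16806
35976 = 2×16806 + 2364
16806 = 7×2364 + 258
2364 = 9×258 + 42
258 = 6×42 + 6
42 = 7×6 + 0
gcd = 6, but 6 ∤ 4053244, so the congruence has no solution.

no solution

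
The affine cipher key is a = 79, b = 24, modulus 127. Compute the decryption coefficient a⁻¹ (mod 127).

Run Euclid on (127, 79):
127 = 1·79 + 48
79 = 1·48 + 31
48 = 1·31 + 17
31 = 1·17 + 14
17 = 1·14 + 3
14 = 4·3 + 2
3 = 1·2 + 1
2 = 2·1 + 0
The gcd is 1. Working backward:
1 = 3 − 2
1 = −14 + 5·3
1 = 5·17 − 6·14
1 = −6·31 + 11·17
1 = 11·48 − 17·31
1 = −17·79 + 28·48
1 = 28·127 − 45·79
So 79·(-45) ≡ 1 (mod 127), and -45 ≡ 82 (mod 127).

82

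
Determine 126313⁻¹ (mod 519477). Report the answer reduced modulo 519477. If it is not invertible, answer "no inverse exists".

286744

Run Euclid on (519477, 126313):
519477 = 4·126313 + 14225
126313 = 8·14225 + 12513
14225 = 1·12513 + 1712
12513 = 7·1712 + 529
1712 = 3·529 + 125
529 = 4·125 + 29
125 = 4·29 + 9
29 = 3·9 + 2
9 = 4·2 + 1
2 = 2·1 + 0
gcd = 1, so the inverse exists. Back-substitute:
1 = 9 − 4·2
1 = −4·29 + 13·9
1 = 13·125 − 56·29
1 = −56·529 + 237·125
1 = 237·1712 − 767·529
1 = −767·12513 + 5606·1712
1 = 5606·14225 − 6373·12513
1 = −6373·126313 + 56590·14225
1 = 56590·519477 − 232733·126313
Hence 126313⁻¹ ≡ -232733 ≡ 286744 (mod 519477).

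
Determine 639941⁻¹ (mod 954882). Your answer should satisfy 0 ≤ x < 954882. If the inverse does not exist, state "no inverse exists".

30377

Apply the Euclidean algorithm to 954882 and 639941:
954882 = 1·639941 + 314941
639941 = 2·314941 + 10059
314941 = 31·10059 + 3112
10059 = 3·3112 + 723
3112 = 4·723 + 220
723 = 3·220 + 63
220 = 3·63 + 31
63 = 2·31 + 1
31 = 31·1 + 0
gcd = 1, so the inverse exists. Back-substitute:
1 = 63 − 2·31
1 = −2·220 + 7·63
1 = 7·723 − 23·220
1 = −23·3112 + 99·723
1 = 99·10059 − 320·3112
1 = −320·314941 + 10019·10059
1 = 10019·639941 − 20358·314941
1 = −20358·954882 + 30377·639941
So 639941·30377 ≡ 1 (mod 954882).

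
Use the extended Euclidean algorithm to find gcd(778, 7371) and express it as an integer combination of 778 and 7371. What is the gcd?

1

Apply Euclid's algorithm to 7371 and 778:
7371 = 9*778 + 369
778 = 2*369 + 40
369 = 9*40 + 9
40 = 4*9 + 4
9 = 2*4 + 1
4 = 4*1 + 0
gcd(778, 7371) = 1.
Working backward:
1 = 9 − 2·4
1 = −2·40 + 9·9
1 = 9·369 − 83·40
1 = −83·778 + 175·369
1 = 175·7371 − 1658·778
So 1 = (175)·7371 + (-1658)·778.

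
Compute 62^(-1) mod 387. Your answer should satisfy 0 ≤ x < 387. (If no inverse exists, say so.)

Apply the Euclidean algorithm to 387 and 62:
387 = 6·62 + 15
62 = 4·15 + 2
15 = 7·2 + 1
2 = 2·1 + 0
Since gcd(62, 387) = 1, back-substitute to write 1 as a combination:
1 = 15 − 7·2
1 = −7·62 + 29·15
1 = 29·387 − 181·62
So 62·(-181) ≡ 1 (mod 387), and -181 ≡ 206 (mod 387).

206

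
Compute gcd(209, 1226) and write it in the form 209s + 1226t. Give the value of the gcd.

1

Apply Euclid's algorithm to 1226 and 209:
1226 = 5*209 + 181
209 = 1*181 + 28
181 = 6*28 + 13
28 = 2*13 + 2
13 = 6*2 + 1
2 = 2*1 + 0
gcd(209, 1226) = 1.
Express as a combination:
1 = 13 − 6·2
1 = −6·28 + 13·13
1 = 13·181 − 84·28
1 = −84·209 + 97·181
1 = 97·1226 − 569·209
So 1 = (97)·1226 + (-569)·209.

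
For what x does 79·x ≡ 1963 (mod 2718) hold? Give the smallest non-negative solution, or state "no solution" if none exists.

First find gcd(79, 2718):
2718 = 34·79 + 32
79 = 2·32 + 15
32 = 2·15 + 2
15 = 7·2 + 1
2 = 2·1 + 0
gcd = 1, so a unique solution mod 2718 exists.
Back-substitute for the Bézout coefficients:
1 = 15 − 7·2
1 = −7·32 + 15·15
1 = 15·79 − 37·32
1 = −37·2718 + 1273·79
So 79·(1273) ≡ 1 (mod 2718), giving 79⁻¹ ≡ 1273.
x ≡ 79⁻¹·1963 ≡ 1273·1963 ≡ 1057 (mod 2718).

1057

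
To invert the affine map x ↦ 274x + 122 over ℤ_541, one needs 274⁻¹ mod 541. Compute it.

Extended Euclidean algorithm:
541 = 1*274 + 267
274 = 1*267 + 7
267 = 38*7 + 1
7 = 7*1 + 0
The gcd is 1. Working backward:
1 = 267 − 38·7
1 = −38·274 + 39·267
1 = 39·541 − 77·274
Hence 274⁻¹ ≡ -77 ≡ 464 (mod 541).

464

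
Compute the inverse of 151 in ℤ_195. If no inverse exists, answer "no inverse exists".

31

Apply the Euclidean algorithm to 195 and 151:
195 = 1*151 + 44
151 = 3*44 + 19
44 = 2*19 + 6
19 = 3*6 + 1
6 = 6*1 + 0
gcd = 1, so the inverse exists. Back-substitute:
1 = 19 − 3·6
1 = −3·44 + 7·19
1 = 7·151 − 24·44
1 = −24·195 + 31·151
So 151·31 ≡ 1 (mod 195).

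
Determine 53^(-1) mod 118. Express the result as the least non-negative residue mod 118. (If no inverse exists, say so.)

Apply the Euclidean algorithm to 118 and 53:
118 = 2*53 + 12
53 = 4*12 + 5
12 = 2*5 + 2
5 = 2*2 + 1
2 = 2*1 + 0
gcd = 1, so the inverse exists. Back-substitute:
1 = 5 − 2·2
1 = −2·12 + 5·5
1 = 5·53 − 22·12
1 = −22·118 + 49·53
So 53·49 ≡ 1 (mod 118).

49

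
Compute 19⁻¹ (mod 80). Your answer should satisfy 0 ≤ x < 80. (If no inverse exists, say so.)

Run Euclid on (80, 19):
80 = 4×19 + 4
19 = 4×4 + 3
4 = 1×3 + 1
3 = 3×1 + 0
gcd = 1, so the inverse exists. Back-substitute:
1 = 4 − 3
1 = −19 + 5·4
1 = 5·80 − 21·19
So 19·(-21) ≡ 1 (mod 80), and -21 ≡ 59 (mod 80).

59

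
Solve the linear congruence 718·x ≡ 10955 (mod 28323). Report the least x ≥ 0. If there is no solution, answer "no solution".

2816

First find gcd(718, 28323):
28323 = 39*718 + 321
718 = 2*321 + 76
321 = 4*76 + 17
76 = 4*17 + 8
17 = 2*8 + 1
8 = 8*1 + 0
gcd = 1, so a unique solution mod 28323 exists.
Back-substitute for the Bézout coefficients:
1 = 17 − 2·8
1 = −2·76 + 9·17
1 = 9·321 − 38·76
1 = −38·718 + 85·321
1 = 85·28323 − 3353·718
So 718·(-3353) ≡ 1 (mod 28323), giving 718⁻¹ ≡ 24970.
x ≡ 718⁻¹·10955 ≡ 24970·10955 ≡ 2816 (mod 28323).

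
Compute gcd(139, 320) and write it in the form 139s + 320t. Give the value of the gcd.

Euclidean algorithm:
320 = 2·139 + 42
139 = 3·42 + 13
42 = 3·13 + 3
13 = 4·3 + 1
3 = 3·1 + 0
gcd(139, 320) = 1.
Back-substituting:
1 = 13 − 4·3
1 = −4·42 + 13·13
1 = 13·139 − 43·42
1 = −43·320 + 99·139
So 1 = (-43)·320 + (99)·139.

1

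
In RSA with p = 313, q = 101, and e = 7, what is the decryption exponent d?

φ(n) = (p−1)(q−1) = 312·100 = 31200.
Need d with 7·d ≡ 1 (mod 31200). Apply the extended Euclidean algorithm:
31200 = 4457*7 + 1
7 = 7*1 + 0
Back-substitute:
1 = 31200 − 4457·7
So 7·(-4457) ≡ 1 (mod 31200), hence d ≡ -4457 ≡ 26743 (mod 31200).

26743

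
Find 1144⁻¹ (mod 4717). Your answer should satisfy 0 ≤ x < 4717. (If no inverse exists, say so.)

3245

Apply the Euclidean algorithm to 4717 and 1144:
4717 = 4·1144 + 141
1144 = 8·141 + 16
141 = 8·16 + 13
16 = 1·13 + 3
13 = 4·3 + 1
3 = 3·1 + 0
gcd = 1, so the inverse exists. Back-substitute:
1 = 13 − 4·3
1 = −4·16 + 5·13
1 = 5·141 − 44·16
1 = −44·1144 + 357·141
1 = 357·4717 − 1472·1144
Hence 1144⁻¹ ≡ -1472 ≡ 3245 (mod 4717).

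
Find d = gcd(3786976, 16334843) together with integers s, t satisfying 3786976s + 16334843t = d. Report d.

Repeated division:
16334843 = 4*3786976 + 1186939
3786976 = 3*1186939 + 226159
1186939 = 5*226159 + 56144
226159 = 4*56144 + 1583
56144 = 35*1583 + 739
1583 = 2*739 + 105
739 = 7*105 + 4
105 = 26*4 + 1
4 = 4*1 + 0
gcd(3786976, 16334843) = 1.
Back-substituting:
1 = 105 − 26·4
1 = −26·739 + 183·105
1 = 183·1583 − 392·739
1 = −392·56144 + 13903·1583
1 = 13903·226159 − 56004·56144
1 = −56004·1186939 + 293923·226159
1 = 293923·3786976 − 937773·1186939
1 = −937773·16334843 + 4045015·3786976
So 1 = (-937773)·16334843 + (4045015)·3786976.

1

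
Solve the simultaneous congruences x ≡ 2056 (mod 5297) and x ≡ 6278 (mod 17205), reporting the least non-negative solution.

Write x = 2056 + 5297·k. Then 5297·k ≡ 6278 − 2056 ≡ 4222 (mod 17205).
Need 5297⁻¹ mod 17205. Extended Euclid on (17205, 5297):
17205 = 3·5297 + 1314
5297 = 4·1314 + 41
1314 = 32·41 + 2
41 = 20·2 + 1
2 = 2·1 + 0
Back-substitute:
1 = 41 − 20·2
1 = −20·1314 + 641·41
1 = 641·5297 − 2584·1314
1 = −2584·17205 + 8393·5297
5297⁻¹ ≡ 8393 (mod 17205), so k ≡ 8393·4222 ≡ 10151 (mod 17205).
x = 2056 + 5297·10151 = 53771903.

53771903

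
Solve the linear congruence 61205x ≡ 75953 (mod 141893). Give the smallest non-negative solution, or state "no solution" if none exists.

First find gcd(61205, 141893):
141893 = 2·61205 + 19483
61205 = 3·19483 + 2756
19483 = 7·2756 + 191
2756 = 14·191 + 82
191 = 2·82 + 27
82 = 3·27 + 1
27 = 27·1 + 0
gcd = 1, so a unique solution mod 141893 exists.
Back-substitute for the Bézout coefficients:
1 = 82 − 3·27
1 = −3·191 + 7·82
1 = 7·2756 − 101·191
1 = −101·19483 + 714·2756
1 = 714·61205 − 2243·19483
1 = −2243·141893 + 5200·61205
So 61205·(5200) ≡ 1 (mod 141893), giving 61205⁻¹ ≡ 5200.
x ≡ 61205⁻¹·75953 ≡ 5200·75953 ≡ 67381 (mod 141893).

67381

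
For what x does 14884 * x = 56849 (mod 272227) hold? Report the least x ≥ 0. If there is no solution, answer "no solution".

First find gcd(14884, 272227):
272227 = 18·14884 + 4315
14884 = 3·4315 + 1939
4315 = 2·1939 + 437
1939 = 4·437 + 191
437 = 2·191 + 55
191 = 3·55 + 26
55 = 2·26 + 3
26 = 8·3 + 2
3 = 1·2 + 1
2 = 2·1 + 0
gcd = 1, so a unique solution mod 272227 exists.
Back-substitute for the Bézout coefficients:
1 = 3 − 2
1 = −26 + 9·3
1 = 9·55 − 19·26
1 = −19·191 + 66·55
1 = 66·437 − 151·191
1 = −151·1939 + 670·437
1 = 670·4315 − 1491·1939
1 = −1491·14884 + 5143·4315
1 = 5143·272227 − 94065·14884
So 14884·(-94065) ≡ 1 (mod 272227), giving 14884⁻¹ ≡ 178162.
x ≡ 14884⁻¹·56849 ≡ 178162·56849 ≡ 126003 (mod 272227).

126003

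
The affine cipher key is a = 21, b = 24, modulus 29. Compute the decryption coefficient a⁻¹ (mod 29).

18

gcd(29, 21) by repeated division:
29 = 1*21 + 8
21 = 2*8 + 5
8 = 1*5 + 3
5 = 1*3 + 2
3 = 1*2 + 1
2 = 2*1 + 0
The gcd is 1. Working backward:
1 = 3 − 2
1 = −5 + 2·3
1 = 2·8 − 3·5
1 = −3·21 + 8·8
1 = 8·29 − 11·21
So 21·(-11) ≡ 1 (mod 29), and -11 ≡ 18 (mod 29).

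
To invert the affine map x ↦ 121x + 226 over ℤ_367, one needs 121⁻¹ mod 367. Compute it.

91

Run Euclid on (367, 121):
367 = 3×121 + 4
121 = 30×4 + 1
4 = 4×1 + 0
Since gcd(121, 367) = 1, back-substitute to write 1 as a combination:
1 = 121 − 30·4
1 = −30·367 + 91·121
So 121·91 ≡ 1 (mod 367).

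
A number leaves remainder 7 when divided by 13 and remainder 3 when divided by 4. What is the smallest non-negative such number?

Write x = 7 + 13·k. Then 13·k ≡ 3 − 7 ≡ 0 (mod 4).
Need 13⁻¹ mod 4. Extended Euclid on (4, 1):
4 = 4*1 + 0
13⁻¹ ≡ 1 (mod 4), so k ≡ 1·0 ≡ 0 (mod 4).
x = 7 + 13·0 = 7.

7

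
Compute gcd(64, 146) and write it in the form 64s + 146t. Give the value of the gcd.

2

Euclidean algorithm:
146 = 2×64 + 18
64 = 3×18 + 10
18 = 1×10 + 8
10 = 1×8 + 2
8 = 4×2 + 0
gcd(64, 146) = 2.
Working backward:
2 = 10 − 8
2 = −18 + 2·10
2 = 2·64 − 7·18
2 = −7·146 + 16·64
So 2 = (-7)·146 + (16)·64.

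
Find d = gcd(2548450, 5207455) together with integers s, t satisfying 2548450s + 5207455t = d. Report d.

Euclidean algorithm:
5207455 = 2×2548450 + 110555
2548450 = 23×110555 + 5685
110555 = 19×5685 + 2540
5685 = 2×2540 + 605
2540 = 4×605 + 120
605 = 5×120 + 5
120 = 24×5 + 0
gcd(2548450, 5207455) = 5.
Back-substituting:
5 = 605 − 5·120
5 = −5·2540 + 21·605
5 = 21·5685 − 47·2540
5 = −47·110555 + 914·5685
5 = 914·2548450 − 21069·110555
5 = −21069·5207455 + 43052·2548450
So 5 = (-21069)·5207455 + (43052)·2548450.

5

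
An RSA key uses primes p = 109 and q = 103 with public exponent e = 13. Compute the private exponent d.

φ(n) = (p−1)(q−1) = 108·102 = 11016.
Need d with 13·d ≡ 1 (mod 11016). Apply the extended Euclidean algorithm:
11016 = 847×13 + 5
13 = 2×5 + 3
5 = 1×3 + 2
3 = 1×2 + 1
2 = 2×1 + 0
Back-substitute:
1 = 3 − 2
1 = −5 + 2·3
1 = 2·13 − 5·5
1 = −5·11016 + 4237·13
So 13·4237 ≡ 1 (mod 11016), hence d = 4237.

4237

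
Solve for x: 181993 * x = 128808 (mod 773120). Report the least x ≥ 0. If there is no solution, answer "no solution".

First find gcd(181993, 773120):
773120 = 4·181993 + 45148
181993 = 4·45148 + 1401
45148 = 32·1401 + 316
1401 = 4·316 + 137
316 = 2·137 + 42
137 = 3·42 + 11
42 = 3·11 + 9
11 = 1·9 + 2
9 = 4·2 + 1
2 = 2·1 + 0
gcd = 1, so a unique solution mod 773120 exists.
Back-substitute for the Bézout coefficients:
1 = 9 − 4·2
1 = −4·11 + 5·9
1 = 5·42 − 19·11
1 = −19·137 + 62·42
1 = 62·316 − 143·137
1 = −143·1401 + 634·316
1 = 634·45148 − 20431·1401
1 = −20431·181993 + 82358·45148
1 = 82358·773120 − 349863·181993
So 181993·(-349863) ≡ 1 (mod 773120), giving 181993⁻¹ ≡ 423257.
x ≡ 181993⁻¹·128808 ≡ 423257·128808 ≡ 11496 (mod 773120).

11496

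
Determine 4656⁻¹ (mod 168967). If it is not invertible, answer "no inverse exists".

Run Euclid on (168967, 4656):
168967 = 36×4656 + 1351
4656 = 3×1351 + 603
1351 = 2×603 + 145
603 = 4×145 + 23
145 = 6×23 + 7
23 = 3×7 + 2
7 = 3×2 + 1
2 = 2×1 + 0
The gcd is 1. Working backward:
1 = 7 − 3·2
1 = −3·23 + 10·7
1 = 10·145 − 63·23
1 = −63·603 + 262·145
1 = 262·1351 − 587·603
1 = −587·4656 + 2023·1351
1 = 2023·168967 − 73415·4656
Hence 4656⁻¹ ≡ -73415 ≡ 95552 (mod 168967).

95552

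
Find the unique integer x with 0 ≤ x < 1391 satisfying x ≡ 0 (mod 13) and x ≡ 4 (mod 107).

325

Write x = 0 + 13·k. Then 13·k ≡ 4 − 0 ≡ 4 (mod 107).
Need 13⁻¹ mod 107. Extended Euclid on (107, 13):
107 = 8*13 + 3
13 = 4*3 + 1
3 = 3*1 + 0
Back-substitute:
1 = 13 − 4·3
1 = −4·107 + 33·13
13⁻¹ ≡ 33 (mod 107), so k ≡ 33·4 ≡ 25 (mod 107).
x = 0 + 13·25 = 325.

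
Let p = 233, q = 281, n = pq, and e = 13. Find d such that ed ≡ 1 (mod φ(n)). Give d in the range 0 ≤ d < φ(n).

φ(n) = (p−1)(q−1) = 232·280 = 64960.
Need d with 13·d ≡ 1 (mod 64960). Apply the extended Euclidean algorithm:
64960 = 4996×13 + 12
13 = 1×12 + 1
12 = 12×1 + 0
Back-substitute:
1 = 13 − 12
1 = −64960 + 4997·13
So 13·4997 ≡ 1 (mod 64960), hence d = 4997.

4997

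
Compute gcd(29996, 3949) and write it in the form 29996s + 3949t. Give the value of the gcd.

Euclidean algorithm:
29996 = 7×3949 + 2353
3949 = 1×2353 + 1596
2353 = 1×1596 + 757
1596 = 2×757 + 82
757 = 9×82 + 19
82 = 4×19 + 6
19 = 3×6 + 1
6 = 6×1 + 0
gcd(29996, 3949) = 1.
Working backward:
1 = 19 − 3·6
1 = −3·82 + 13·19
1 = 13·757 − 120·82
1 = −120·1596 + 253·757
1 = 253·2353 − 373·1596
1 = −373·3949 + 626·2353
1 = 626·29996 − 4755·3949
So 1 = (626)·29996 + (-4755)·3949.

1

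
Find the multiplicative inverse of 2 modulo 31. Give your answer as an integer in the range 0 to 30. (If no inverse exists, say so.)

gcd(31, 2) by repeated division:
31 = 15·2 + 1
2 = 2·1 + 0
Since gcd(2, 31) = 1, back-substitute to write 1 as a combination:
1 = 31 − 15·2
Thus 2·(-15) ≡ 1 (mod 31); reducing, -15 mod 31 = 16.

16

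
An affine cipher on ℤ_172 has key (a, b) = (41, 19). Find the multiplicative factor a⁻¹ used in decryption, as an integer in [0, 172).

21

Run Euclid on (172, 41):
172 = 4·41 + 8
41 = 5·8 + 1
8 = 8·1 + 0
gcd = 1, so the inverse exists. Back-substitute:
1 = 41 − 5·8
1 = −5·172 + 21·41
So 41·21 ≡ 1 (mod 172).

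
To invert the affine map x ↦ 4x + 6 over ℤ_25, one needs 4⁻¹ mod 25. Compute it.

19

Run Euclid on (25, 4):
25 = 6×4 + 1
4 = 4×1 + 0
The gcd is 1. Working backward:
1 = 25 − 6·4
Thus 4·(-6) ≡ 1 (mod 25); reducing, -6 mod 25 = 19.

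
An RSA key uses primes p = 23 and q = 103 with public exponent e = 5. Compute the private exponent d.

449

φ(n) = (p−1)(q−1) = 22·102 = 2244.
Need d with 5·d ≡ 1 (mod 2244). Apply the extended Euclidean algorithm:
2244 = 448·5 + 4
5 = 1·4 + 1
4 = 4·1 + 0
Back-substitute:
1 = 5 − 4
1 = −2244 + 449·5
So 5·449 ≡ 1 (mod 2244), hence d = 449.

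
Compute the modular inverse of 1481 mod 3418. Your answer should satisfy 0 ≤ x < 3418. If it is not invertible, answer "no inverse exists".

847

Extended Euclidean algorithm:
3418 = 2*1481 + 456
1481 = 3*456 + 113
456 = 4*113 + 4
113 = 28*4 + 1
4 = 4*1 + 0
gcd = 1, so the inverse exists. Back-substitute:
1 = 113 − 28·4
1 = −28·456 + 113·113
1 = 113·1481 − 367·456
1 = −367·3418 + 847·1481
So 1481·847 ≡ 1 (mod 3418).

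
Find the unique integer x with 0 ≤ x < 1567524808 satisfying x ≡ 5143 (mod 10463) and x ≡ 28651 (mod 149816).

Write x = 5143 + 10463·k. Then 10463·k ≡ 28651 − 5143 ≡ 23508 (mod 149816).
Need 10463⁻¹ mod 149816. Extended Euclid on (149816, 10463):
149816 = 14*10463 + 3334
10463 = 3*3334 + 461
3334 = 7*461 + 107
461 = 4*107 + 33
107 = 3*33 + 8
33 = 4*8 + 1
8 = 8*1 + 0
Back-substitute:
1 = 33 − 4·8
1 = −4·107 + 13·33
1 = 13·461 − 56·107
1 = −56·3334 + 405·461
1 = 405·10463 − 1271·3334
1 = −1271·149816 + 18199·10463
10463⁻¹ ≡ 18199 (mod 149816), so k ≡ 18199·23508 ≡ 97412 (mod 149816).
x = 5143 + 10463·97412 = 1019226899.

1019226899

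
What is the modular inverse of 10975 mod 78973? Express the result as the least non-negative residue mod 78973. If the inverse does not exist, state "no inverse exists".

59818

gcd(78973, 10975) by repeated division:
78973 = 7*10975 + 2148
10975 = 5*2148 + 235
2148 = 9*235 + 33
235 = 7*33 + 4
33 = 8*4 + 1
4 = 4*1 + 0
The gcd is 1. Working backward:
1 = 33 − 8·4
1 = −8·235 + 57·33
1 = 57·2148 − 521·235
1 = −521·10975 + 2662·2148
1 = 2662·78973 − 19155·10975
So 10975·(-19155) ≡ 1 (mod 78973), and -19155 ≡ 59818 (mod 78973).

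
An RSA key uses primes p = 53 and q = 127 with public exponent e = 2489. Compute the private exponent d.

2585

φ(n) = (p−1)(q−1) = 52·126 = 6552.
Need d with 2489·d ≡ 1 (mod 6552). Apply the extended Euclidean algorithm:
6552 = 2×2489 + 1574
2489 = 1×1574 + 915
1574 = 1×915 + 659
915 = 1×659 + 256
659 = 2×256 + 147
256 = 1×147 + 109
147 = 1×109 + 38
109 = 2×38 + 33
38 = 1×33 + 5
33 = 6×5 + 3
5 = 1×3 + 2
3 = 1×2 + 1
2 = 2×1 + 0
Back-substitute:
1 = 3 − 2
1 = −5 + 2·3
1 = 2·33 − 13·5
1 = −13·38 + 15·33
1 = 15·109 − 43·38
1 = −43·147 + 58·109
1 = 58·256 − 101·147
1 = −101·659 + 260·256
1 = 260·915 − 361·659
1 = −361·1574 + 621·915
1 = 621·2489 − 982·1574
1 = −982·6552 + 2585·2489
So 2489·2585 ≡ 1 (mod 6552), hence d = 2585.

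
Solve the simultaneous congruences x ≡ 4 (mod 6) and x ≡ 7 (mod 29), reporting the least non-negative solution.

94

Write x = 4 + 6·k. Then 6·k ≡ 7 − 4 ≡ 3 (mod 29).
Need 6⁻¹ mod 29. Extended Euclid on (29, 6):
29 = 4×6 + 5
6 = 1×5 + 1
5 = 5×1 + 0
Back-substitute:
1 = 6 − 5
1 = −29 + 5·6
6⁻¹ ≡ 5 (mod 29), so k ≡ 5·3 ≡ 15 (mod 29).
x = 4 + 6·15 = 94.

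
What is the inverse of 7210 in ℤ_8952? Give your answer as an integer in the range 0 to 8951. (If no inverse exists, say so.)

no inverse exists

Euclidean algorithm on 8952, 7210:
8952 = 1×7210 + 1742
7210 = 4×1742 + 242
1742 = 7×242 + 48
242 = 5×48 + 2
48 = 24×2 + 0
Since gcd = 2 > 1, 7210 is not a unit mod 8952.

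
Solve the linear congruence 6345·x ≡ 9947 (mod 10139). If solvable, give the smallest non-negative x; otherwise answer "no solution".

3720

First find gcd(6345, 10139):
10139 = 1·6345 + 3794
6345 = 1·3794 + 2551
3794 = 1·2551 + 1243
2551 = 2·1243 + 65
1243 = 19·65 + 8
65 = 8·8 + 1
8 = 8·1 + 0
gcd = 1, so a unique solution mod 10139 exists.
Back-substitute for the Bézout coefficients:
1 = 65 − 8·8
1 = −8·1243 + 153·65
1 = 153·2551 − 314·1243
1 = −314·3794 + 467·2551
1 = 467·6345 − 781·3794
1 = −781·10139 + 1248·6345
So 6345·(1248) ≡ 1 (mod 10139), giving 6345⁻¹ ≡ 1248.
x ≡ 6345⁻¹·9947 ≡ 1248·9947 ≡ 3720 (mod 10139).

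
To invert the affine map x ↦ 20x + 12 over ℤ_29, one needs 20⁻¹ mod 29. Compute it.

16

Apply the Euclidean algorithm to 29 and 20:
29 = 1*20 + 9
20 = 2*9 + 2
9 = 4*2 + 1
2 = 2*1 + 0
gcd = 1, so the inverse exists. Back-substitute:
1 = 9 − 4·2
1 = −4·20 + 9·9
1 = 9·29 − 13·20
Hence 20⁻¹ ≡ -13 ≡ 16 (mod 29).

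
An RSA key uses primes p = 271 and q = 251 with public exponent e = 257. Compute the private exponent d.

φ(n) = (p−1)(q−1) = 270·250 = 67500.
Need d with 257·d ≡ 1 (mod 67500). Apply the extended Euclidean algorithm:
67500 = 262·257 + 166
257 = 1·166 + 91
166 = 1·91 + 75
91 = 1·75 + 16
75 = 4·16 + 11
16 = 1·11 + 5
11 = 2·5 + 1
5 = 5·1 + 0
Back-substitute:
1 = 11 − 2·5
1 = −2·16 + 3·11
1 = 3·75 − 14·16
1 = −14·91 + 17·75
1 = 17·166 − 31·91
1 = −31·257 + 48·166
1 = 48·67500 − 12607·257
So 257·(-12607) ≡ 1 (mod 67500), hence d ≡ -12607 ≡ 54893 (mod 67500).

54893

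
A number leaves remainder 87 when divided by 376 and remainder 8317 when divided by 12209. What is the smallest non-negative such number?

Write x = 87 + 376·k. Then 376·k ≡ 8317 − 87 ≡ 8230 (mod 12209).
Need 376⁻¹ mod 12209. Extended Euclid on (12209, 376):
12209 = 32·376 + 177
376 = 2·177 + 22
177 = 8·22 + 1
22 = 22·1 + 0
Back-substitute:
1 = 177 − 8·22
1 = −8·376 + 17·177
1 = 17·12209 − 552·376
376⁻¹ ≡ 11657 (mod 12209), so k ≡ 11657·8230 ≡ 10997 (mod 12209).
x = 87 + 376·10997 = 4134959.

4134959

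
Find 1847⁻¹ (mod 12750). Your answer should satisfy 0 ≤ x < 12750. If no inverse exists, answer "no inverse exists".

11183

Run Euclid on (12750, 1847):
12750 = 6×1847 + 1668
1847 = 1×1668 + 179
1668 = 9×179 + 57
179 = 3×57 + 8
57 = 7×8 + 1
8 = 8×1 + 0
The gcd is 1. Working backward:
1 = 57 − 7·8
1 = −7·179 + 22·57
1 = 22·1668 − 205·179
1 = −205·1847 + 227·1668
1 = 227·12750 − 1567·1847
Thus 1847·(-1567) ≡ 1 (mod 12750); reducing, -1567 mod 12750 = 11183.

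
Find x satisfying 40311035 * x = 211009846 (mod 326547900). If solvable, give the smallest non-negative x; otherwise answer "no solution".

no solution

gcd(40311035, 326547900):
326547900 = 8*40311035 + 4059620
40311035 = 9*4059620 + 3774455
4059620 = 1*3774455 + 285165
3774455 = 13*285165 + 67310
285165 = 4*67310 + 15925
67310 = 4*15925 + 3610
15925 = 4*3610 + 1485
3610 = 2*1485 + 640
1485 = 2*640 + 205
640 = 3*205 + 25
205 = 8*25 + 5
25 = 5*5 + 0
gcd = 5, but 5 ∤ 211009846, so the congruence has no solution.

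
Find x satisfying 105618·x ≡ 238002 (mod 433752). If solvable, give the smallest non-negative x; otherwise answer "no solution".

40253

First find gcd(105618, 433752):
433752 = 4×105618 + 11280
105618 = 9×11280 + 4098
11280 = 2×4098 + 3084
4098 = 1×3084 + 1014
3084 = 3×1014 + 42
1014 = 24×42 + 6
42 = 7×6 + 0
gcd = 6 and 6 | 238002, so solutions exist. Divide through by 6: 17603x ≡ 39667 (mod 72292).
Now find 17603⁻¹ mod 72292:
72292 = 4·17603 + 1880
17603 = 9·1880 + 683
1880 = 2·683 + 514
683 = 1·514 + 169
514 = 3·169 + 7
169 = 24·7 + 1
7 = 7·1 + 0
Back-substitute:
1 = 169 − 24·7
1 = −24·514 + 73·169
1 = 73·683 − 97·514
1 = −97·1880 + 267·683
1 = 267·17603 − 2500·1880
1 = −2500·72292 + 10267·17603
So 17603⁻¹ ≡ 10267 (mod 72292).
Then x ≡ 10267·39667 ≡ 40253 (mod 72292); the smallest non-negative solution is x = 40253.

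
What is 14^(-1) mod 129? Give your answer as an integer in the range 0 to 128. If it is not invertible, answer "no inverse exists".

Run Euclid on (129, 14):
129 = 9×14 + 3
14 = 4×3 + 2
3 = 1×2 + 1
2 = 2×1 + 0
The gcd is 1. Working backward:
1 = 3 − 2
1 = −14 + 5·3
1 = 5·129 − 46·14
So 14·(-46) ≡ 1 (mod 129), and -46 ≡ 83 (mod 129).

83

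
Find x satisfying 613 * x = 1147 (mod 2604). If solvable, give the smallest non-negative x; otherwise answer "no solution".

First find gcd(613, 2604):
2604 = 4*613 + 152
613 = 4*152 + 5
152 = 30*5 + 2
5 = 2*2 + 1
2 = 2*1 + 0
gcd = 1, so a unique solution mod 2604 exists.
Back-substitute for the Bézout coefficients:
1 = 5 − 2·2
1 = −2·152 + 61·5
1 = 61·613 − 246·152
1 = −246·2604 + 1045·613
So 613·(1045) ≡ 1 (mod 2604), giving 613⁻¹ ≡ 1045.
x ≡ 613⁻¹·1147 ≡ 1045·1147 ≡ 775 (mod 2604).

775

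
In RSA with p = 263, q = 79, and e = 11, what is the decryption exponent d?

11147

φ(n) = (p−1)(q−1) = 262·78 = 20436.
Need d with 11·d ≡ 1 (mod 20436). Apply the extended Euclidean algorithm:
20436 = 1857×11 + 9
11 = 1×9 + 2
9 = 4×2 + 1
2 = 2×1 + 0
Back-substitute:
1 = 9 − 4·2
1 = −4·11 + 5·9
1 = 5·20436 − 9289·11
So 11·(-9289) ≡ 1 (mod 20436), hence d ≡ -9289 ≡ 11147 (mod 20436).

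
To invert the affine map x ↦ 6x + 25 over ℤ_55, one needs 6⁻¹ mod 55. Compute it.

46

Extended Euclidean algorithm:
55 = 9×6 + 1
6 = 6×1 + 0
Since gcd(6, 55) = 1, back-substitute to write 1 as a combination:
1 = 55 − 9·6
Hence 6⁻¹ ≡ -9 ≡ 46 (mod 55).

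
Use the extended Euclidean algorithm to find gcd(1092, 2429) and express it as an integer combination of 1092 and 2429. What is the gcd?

Apply Euclid's algorithm to 2429 and 1092:
2429 = 2*1092 + 245
1092 = 4*245 + 112
245 = 2*112 + 21
112 = 5*21 + 7
21 = 3*7 + 0
gcd(1092, 2429) = 7.
Back-substituting:
7 = 112 − 5·21
7 = −5·245 + 11·112
7 = 11·1092 − 49·245
7 = −49·2429 + 109·1092
So 7 = (-49)·2429 + (109)·1092.

7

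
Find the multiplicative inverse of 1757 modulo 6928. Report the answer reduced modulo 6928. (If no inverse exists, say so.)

Extended Euclidean algorithm:
6928 = 3·1757 + 1657
1757 = 1·1657 + 100
1657 = 16·100 + 57
100 = 1·57 + 43
57 = 1·43 + 14
43 = 3·14 + 1
14 = 14·1 + 0
gcd = 1, so the inverse exists. Back-substitute:
1 = 43 − 3·14
1 = −3·57 + 4·43
1 = 4·100 − 7·57
1 = −7·1657 + 116·100
1 = 116·1757 − 123·1657
1 = −123·6928 + 485·1757
So 1757·485 ≡ 1 (mod 6928).

485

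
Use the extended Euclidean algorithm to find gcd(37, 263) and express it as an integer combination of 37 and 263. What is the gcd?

Euclidean algorithm:
263 = 7*37 + 4
37 = 9*4 + 1
4 = 4*1 + 0
gcd(37, 263) = 1.
Back-substituting:
1 = 37 − 9·4
1 = −9·263 + 64·37
So 1 = (-9)·263 + (64)·37.

1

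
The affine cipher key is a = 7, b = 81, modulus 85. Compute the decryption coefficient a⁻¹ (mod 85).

gcd(85, 7) by repeated division:
85 = 12·7 + 1
7 = 7·1 + 0
The gcd is 1. Working backward:
1 = 85 − 12·7
Thus 7·(-12) ≡ 1 (mod 85); reducing, -12 mod 85 = 73.

73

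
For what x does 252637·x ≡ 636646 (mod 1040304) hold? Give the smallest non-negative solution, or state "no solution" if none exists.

308062

First find gcd(252637, 1040304):
1040304 = 4*252637 + 29756
252637 = 8*29756 + 14589
29756 = 2*14589 + 578
14589 = 25*578 + 139
578 = 4*139 + 22
139 = 6*22 + 7
22 = 3*7 + 1
7 = 7*1 + 0
gcd = 1, so a unique solution mod 1040304 exists.
Back-substitute for the Bézout coefficients:
1 = 22 − 3·7
1 = −3·139 + 19·22
1 = 19·578 − 79·139
1 = −79·14589 + 1994·578
1 = 1994·29756 − 4067·14589
1 = −4067·252637 + 34530·29756
1 = 34530·1040304 − 142187·252637
So 252637·(-142187) ≡ 1 (mod 1040304), giving 252637⁻¹ ≡ 898117.
x ≡ 252637⁻¹·636646 ≡ 898117·636646 ≡ 308062 (mod 1040304).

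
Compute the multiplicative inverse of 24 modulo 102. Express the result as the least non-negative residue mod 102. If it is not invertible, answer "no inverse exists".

no inverse exists

Compute gcd(24, 102):
102 = 4*24 + 6
24 = 4*6 + 0
Since gcd = 6 > 1, 24 is not a unit mod 102.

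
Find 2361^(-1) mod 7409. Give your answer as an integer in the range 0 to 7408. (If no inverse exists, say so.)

Apply the Euclidean algorithm to 7409 and 2361:
7409 = 3·2361 + 326
2361 = 7·326 + 79
326 = 4·79 + 10
79 = 7·10 + 9
10 = 1·9 + 1
9 = 9·1 + 0
Since gcd(2361, 7409) = 1, back-substitute to write 1 as a combination:
1 = 10 − 9
1 = −79 + 8·10
1 = 8·326 − 33·79
1 = −33·2361 + 239·326
1 = 239·7409 − 750·2361
Hence 2361⁻¹ ≡ -750 ≡ 6659 (mod 7409).

6659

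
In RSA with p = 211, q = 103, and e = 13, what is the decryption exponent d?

φ(n) = (p−1)(q−1) = 210·102 = 21420.
Need d with 13·d ≡ 1 (mod 21420). Apply the extended Euclidean algorithm:
21420 = 1647*13 + 9
13 = 1*9 + 4
9 = 2*4 + 1
4 = 4*1 + 0
Back-substitute:
1 = 9 − 2·4
1 = −2·13 + 3·9
1 = 3·21420 − 4943·13
So 13·(-4943) ≡ 1 (mod 21420), hence d ≡ -4943 ≡ 16477 (mod 21420).

16477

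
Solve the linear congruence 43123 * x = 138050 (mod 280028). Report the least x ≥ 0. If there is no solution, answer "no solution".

First find gcd(43123, 280028):
280028 = 6*43123 + 21290
43123 = 2*21290 + 543
21290 = 39*543 + 113
543 = 4*113 + 91
113 = 1*91 + 22
91 = 4*22 + 3
22 = 7*3 + 1
3 = 3*1 + 0
gcd = 1, so a unique solution mod 280028 exists.
Back-substitute for the Bézout coefficients:
1 = 22 − 7·3
1 = −7·91 + 29·22
1 = 29·113 − 36·91
1 = −36·543 + 173·113
1 = 173·21290 − 6783·543
1 = −6783·43123 + 13739·21290
1 = 13739·280028 − 89217·43123
So 43123·(-89217) ≡ 1 (mod 280028), giving 43123⁻¹ ≡ 190811.
x ≡ 43123⁻¹·138050 ≡ 190811·138050 ≡ 64674 (mod 280028).

64674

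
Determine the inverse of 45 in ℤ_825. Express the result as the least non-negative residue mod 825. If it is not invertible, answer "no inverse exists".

no inverse exists

Euclidean algorithm on 825, 45:
825 = 18·45 + 15
45 = 3·15 + 0
The gcd is 15, not 1, hence no inverse exists.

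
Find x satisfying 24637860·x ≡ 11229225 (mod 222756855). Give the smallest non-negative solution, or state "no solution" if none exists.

First find gcd(24637860, 222756855):
222756855 = 9·24637860 + 1016115
24637860 = 24·1016115 + 251100
1016115 = 4·251100 + 11715
251100 = 21·11715 + 5085
11715 = 2·5085 + 1545
5085 = 3·1545 + 450
1545 = 3·450 + 195
450 = 2·195 + 60
195 = 3·60 + 15
60 = 4·15 + 0
gcd = 15 and 15 | 11229225, so solutions exist. Divide through by 15: 1642524x ≡ 748615 (mod 14850457).
Now find 1642524⁻¹ mod 14850457:
14850457 = 9*1642524 + 67741
1642524 = 24*67741 + 16740
67741 = 4*16740 + 781
16740 = 21*781 + 339
781 = 2*339 + 103
339 = 3*103 + 30
103 = 3*30 + 13
30 = 2*13 + 4
13 = 3*4 + 1
4 = 4*1 + 0
Back-substitute:
1 = 13 − 3·4
1 = −3·30 + 7·13
1 = 7·103 − 24·30
1 = −24·339 + 79·103
1 = 79·781 − 182·339
1 = −182·16740 + 3901·781
1 = 3901·67741 − 15786·16740
1 = −15786·1642524 + 382765·67741
1 = 382765·14850457 − 3460671·1642524
So 1642524·(-3460671) ≡ 1 (mod 14850457), i.e. 1642524⁻¹ ≡ 11389786.
Then x ≡ 11389786·748615 ≡ 11404813 (mod 14850457); the smallest non-negative solution is x = 11404813.

11404813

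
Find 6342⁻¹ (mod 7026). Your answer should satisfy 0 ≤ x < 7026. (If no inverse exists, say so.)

no inverse exists

Compute gcd(6342, 7026):
7026 = 1×6342 + 684
6342 = 9×684 + 186
684 = 3×186 + 126
186 = 1×126 + 60
126 = 2×60 + 6
60 = 10×6 + 0
The gcd is 6, not 1, hence no inverse exists.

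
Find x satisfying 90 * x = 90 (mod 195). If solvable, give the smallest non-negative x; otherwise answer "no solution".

1

First find gcd(90, 195):
195 = 2·90 + 15
90 = 6·15 + 0
gcd = 15 and 15 | 90, so solutions exist. Divide through by 15: 6x ≡ 6 (mod 13).
Now find 6⁻¹ mod 13:
13 = 2·6 + 1
6 = 6·1 + 0
Back-substitute:
1 = 13 − 2·6
So 6·(-2) ≡ 1 (mod 13), i.e. 6⁻¹ ≡ 11.
Then x ≡ 11·6 ≡ 1 (mod 13); the smallest non-negative solution is x = 1.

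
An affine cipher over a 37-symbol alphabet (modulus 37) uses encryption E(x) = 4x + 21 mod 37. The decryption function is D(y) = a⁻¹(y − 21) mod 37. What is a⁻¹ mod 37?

Run Euclid on (37, 4):
37 = 9×4 + 1
4 = 4×1 + 0
The gcd is 1. Working backward:
1 = 37 − 9·4
Thus 4·(-9) ≡ 1 (mod 37); reducing, -9 mod 37 = 28.

28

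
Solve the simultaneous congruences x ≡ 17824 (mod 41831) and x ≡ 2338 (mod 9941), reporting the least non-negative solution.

Write x = 17824 + 41831·k. Then 41831·k ≡ 2338 − 17824 ≡ 4396 (mod 9941).
Need 41831⁻¹ mod 9941. Extended Euclid on (9941, 2067):
9941 = 4·2067 + 1673
2067 = 1·1673 + 394
1673 = 4·394 + 97
394 = 4·97 + 6
97 = 16·6 + 1
6 = 6·1 + 0
Back-substitute:
1 = 97 − 16·6
1 = −16·394 + 65·97
1 = 65·1673 − 276·394
1 = −276·2067 + 341·1673
1 = 341·9941 − 1640·2067
41831⁻¹ ≡ 8301 (mod 9941), so k ≡ 8301·4396 ≡ 7726 (mod 9941).
x = 17824 + 41831·7726 = 323204130.

323204130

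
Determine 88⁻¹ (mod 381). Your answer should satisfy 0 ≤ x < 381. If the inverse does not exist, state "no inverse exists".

gcd(381, 88) by repeated division:
381 = 4·88 + 29
88 = 3·29 + 1
29 = 29·1 + 0
gcd = 1, so the inverse exists. Back-substitute:
1 = 88 − 3·29
1 = −3·381 + 13·88
So 88·13 ≡ 1 (mod 381).

13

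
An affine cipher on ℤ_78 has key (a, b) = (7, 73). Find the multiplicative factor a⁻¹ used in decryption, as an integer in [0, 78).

gcd(78, 7) by repeated division:
78 = 11×7 + 1
7 = 7×1 + 0
Since gcd(7, 78) = 1, back-substitute to write 1 as a combination:
1 = 78 − 11·7
So 7·(-11) ≡ 1 (mod 78), and -11 ≡ 67 (mod 78).

67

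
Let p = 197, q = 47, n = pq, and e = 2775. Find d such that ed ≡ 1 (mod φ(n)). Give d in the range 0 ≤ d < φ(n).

φ(n) = (p−1)(q−1) = 196·46 = 9016.
Need d with 2775·d ≡ 1 (mod 9016). Apply the extended Euclidean algorithm:
9016 = 3×2775 + 691
2775 = 4×691 + 11
691 = 62×11 + 9
11 = 1×9 + 2
9 = 4×2 + 1
2 = 2×1 + 0
Back-substitute:
1 = 9 − 4·2
1 = −4·11 + 5·9
1 = 5·691 − 314·11
1 = −314·2775 + 1261·691
1 = 1261·9016 − 4097·2775
So 2775·(-4097) ≡ 1 (mod 9016), hence d ≡ -4097 ≡ 4919 (mod 9016).

4919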